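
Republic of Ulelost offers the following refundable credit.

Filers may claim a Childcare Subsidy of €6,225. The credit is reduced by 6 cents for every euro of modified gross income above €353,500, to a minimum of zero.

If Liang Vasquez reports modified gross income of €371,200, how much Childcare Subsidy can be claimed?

Childcare Subsidy: 6% of the €17,700 excess over €353,500 is €1,062; credit = €6,225 − €1,062 = €5,163.

€5,163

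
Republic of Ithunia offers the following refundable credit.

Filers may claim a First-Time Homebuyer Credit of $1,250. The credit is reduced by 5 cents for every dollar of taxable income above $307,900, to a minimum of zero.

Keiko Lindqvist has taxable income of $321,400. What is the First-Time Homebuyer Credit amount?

First-Time Homebuyer Credit: 5% of the $13,500 excess over $307,900 is $675; credit = $1,250 − $675 = $575.

$575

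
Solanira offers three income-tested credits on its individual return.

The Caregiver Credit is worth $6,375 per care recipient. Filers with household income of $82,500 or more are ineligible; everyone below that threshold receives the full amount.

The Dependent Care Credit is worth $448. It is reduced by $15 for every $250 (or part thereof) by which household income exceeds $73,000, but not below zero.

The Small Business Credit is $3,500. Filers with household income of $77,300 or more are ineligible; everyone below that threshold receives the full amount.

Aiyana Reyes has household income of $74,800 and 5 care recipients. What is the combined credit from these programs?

Caregiver Credit: base = 5 × $6,375 = $31,875. $74,800 is below the $82,500 cutoff, so the full $31,875 applies.
Dependent Care Credit: income exceeds $73,000 by $1,800, which is 8 full-or-partial $250 increments; reduction = 8 × $15 = $120, leaving $328.
Small Business Credit: $74,800 is below the $77,300 cutoff, so the full $3,500 applies.
Total: $31,875 + $328 + $3,500 = $35,703.

$35,703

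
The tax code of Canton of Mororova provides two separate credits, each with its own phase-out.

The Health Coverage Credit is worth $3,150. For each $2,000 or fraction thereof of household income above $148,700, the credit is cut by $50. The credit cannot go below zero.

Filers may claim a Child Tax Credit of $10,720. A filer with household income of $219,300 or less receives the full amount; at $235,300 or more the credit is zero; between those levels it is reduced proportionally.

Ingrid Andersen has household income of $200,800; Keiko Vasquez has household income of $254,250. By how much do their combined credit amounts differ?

Ingrid ($200,800): Health Coverage Credit: income exceeds $148,700 by $52,100, which is 27 full-or-partial $2,000 increments; reduction = 27 × $50 = $1,350, leaving $1,800. Child Tax Credit: $200,800 is at or below the $219,300 threshold, so the full $10,720 applies. total $1,800 + $10,720 = $12,520
Keiko ($254,250): Health Coverage Credit: income exceeds $148,700 by $105,550, which is 53 full-or-partial $2,000 increments; reduction = 53 × $50 = $2,650, leaving $500. Child Tax Credit: $254,250 is at or above $235,300, so the credit is $0. total $500 + $0 = $500
Difference: |$12,520 − $500| = $12,020.

$12,020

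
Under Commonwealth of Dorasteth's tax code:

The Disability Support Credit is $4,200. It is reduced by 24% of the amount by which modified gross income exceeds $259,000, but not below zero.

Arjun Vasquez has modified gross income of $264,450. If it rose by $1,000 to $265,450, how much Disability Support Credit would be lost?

$240

At $264,450 — 24% of the $5,450 excess over $259,000 is $1,308; credit = $4,200 − $1,308 = $2,892.
At $265,450 — 24% of the $6,450 excess over $259,000 is $1,548; credit = $4,200 − $1,548 = $2,652.
Lost: $2,892 − $2,652 = $240.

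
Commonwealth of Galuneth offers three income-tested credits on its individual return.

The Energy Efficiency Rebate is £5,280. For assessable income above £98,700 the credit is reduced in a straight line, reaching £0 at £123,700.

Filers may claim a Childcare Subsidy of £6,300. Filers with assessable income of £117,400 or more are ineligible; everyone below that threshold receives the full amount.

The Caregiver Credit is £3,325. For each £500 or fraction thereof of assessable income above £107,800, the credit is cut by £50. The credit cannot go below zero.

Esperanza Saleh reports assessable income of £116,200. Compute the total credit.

Energy Efficiency Rebate: £116,200 is £17,500 into a £25,000 phase-out range, leaving 7,500/25,000 of the credit: £5,280 × 7,500/25,000 = £1,584.
Childcare Subsidy: £116,200 is below the £117,400 cutoff, so the full £6,300 applies.
Caregiver Credit: income exceeds £107,800 by £8,400, which is 17 full-or-partial £500 increments; reduction = 17 × £50 = £850, leaving £2,475.
Total: £1,584 + £6,300 + £2,475 = £10,359.

£10,359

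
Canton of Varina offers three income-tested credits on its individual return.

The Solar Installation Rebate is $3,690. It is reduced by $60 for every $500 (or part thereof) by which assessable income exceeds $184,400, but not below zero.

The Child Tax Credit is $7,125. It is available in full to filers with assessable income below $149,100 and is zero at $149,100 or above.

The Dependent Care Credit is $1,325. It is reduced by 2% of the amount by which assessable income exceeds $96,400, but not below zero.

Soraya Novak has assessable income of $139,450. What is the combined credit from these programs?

Solar Installation Rebate: $139,450 is at or below the $184,400 threshold, so the full $3,690 applies.
Child Tax Credit: $139,450 is below the $149,100 cutoff, so the full $7,125 applies.
Dependent Care Credit: 2% of the $43,050 excess over $96,400 is $861; credit = $1,325 − $861 = $464.
Total: $3,690 + $7,125 + $464 = $11,279.

$11,279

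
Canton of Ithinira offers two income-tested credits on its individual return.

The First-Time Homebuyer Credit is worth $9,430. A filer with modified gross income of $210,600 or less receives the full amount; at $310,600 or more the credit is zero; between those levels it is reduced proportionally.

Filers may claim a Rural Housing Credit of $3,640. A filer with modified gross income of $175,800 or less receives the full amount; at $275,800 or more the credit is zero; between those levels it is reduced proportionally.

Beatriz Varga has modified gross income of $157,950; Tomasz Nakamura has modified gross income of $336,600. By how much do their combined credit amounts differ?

$13,070

Beatriz ($157,950): First-Time Homebuyer Credit: $157,950 is at or below the $210,600 threshold, so the full $9,430 applies. Rural Housing Credit: $157,950 is at or below the $175,800 threshold, so the full $3,640 applies. total $9,430 + $3,640 = $13,070
Tomasz ($336,600): First-Time Homebuyer Credit: $336,600 is at or above $310,600, so the credit is $0. Rural Housing Credit: $336,600 is at or above $275,800, so the credit is $0. total $0 + $0 = $0
Difference: |$13,070 − $0| = $13,070.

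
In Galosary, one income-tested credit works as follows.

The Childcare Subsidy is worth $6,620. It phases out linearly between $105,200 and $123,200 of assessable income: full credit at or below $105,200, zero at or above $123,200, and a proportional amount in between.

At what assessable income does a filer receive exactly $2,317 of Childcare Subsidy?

$116,900

$2,317 is 2,317/6,620 of the full $6,620, so 4,303/6,620 of the $18,000 range has been used: income = $105,200 + $18,000 × 4,303/6,620 = $116,900.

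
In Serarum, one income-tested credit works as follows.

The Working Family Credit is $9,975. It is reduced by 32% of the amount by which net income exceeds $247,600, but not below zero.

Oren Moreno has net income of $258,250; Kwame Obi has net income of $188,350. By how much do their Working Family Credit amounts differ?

$3,408

Oren ($258,250): Working Family Credit: 32% of the $10,650 excess over $247,600 is $3,408; credit = $9,975 − $3,408 = $6,567.
Kwame ($188,350): Working Family Credit: $188,350 is at or below the $247,600 threshold, so the full $9,975 applies.
Difference: |$6,567 − $9,975| = $3,408.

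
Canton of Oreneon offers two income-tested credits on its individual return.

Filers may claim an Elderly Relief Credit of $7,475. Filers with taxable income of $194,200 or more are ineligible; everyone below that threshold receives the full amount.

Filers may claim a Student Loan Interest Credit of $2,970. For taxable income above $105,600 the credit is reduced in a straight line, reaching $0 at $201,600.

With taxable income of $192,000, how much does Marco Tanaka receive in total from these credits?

Elderly Relief Credit: $192,000 is below the $194,200 cutoff, so the full $7,475 applies.
Student Loan Interest Credit: $192,000 is $86,400 into a $96,000 phase-out range, leaving 9,600/96,000 of the credit: $2,970 × 9,600/96,000 = $297.
Total: $7,475 + $297 = $7,772.

$7,772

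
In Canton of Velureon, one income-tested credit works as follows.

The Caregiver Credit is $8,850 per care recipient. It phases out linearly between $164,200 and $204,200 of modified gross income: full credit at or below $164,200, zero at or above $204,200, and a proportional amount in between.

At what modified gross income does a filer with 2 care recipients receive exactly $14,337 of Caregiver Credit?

$171,800

Full credit = 2 × $8,850 = $17,700.
$14,337 is 14,337/17,700 of the full $17,700, so 3,363/17,700 of the $40,000 range has been used: income = $164,200 + $40,000 × 3,363/17,700 = $171,800.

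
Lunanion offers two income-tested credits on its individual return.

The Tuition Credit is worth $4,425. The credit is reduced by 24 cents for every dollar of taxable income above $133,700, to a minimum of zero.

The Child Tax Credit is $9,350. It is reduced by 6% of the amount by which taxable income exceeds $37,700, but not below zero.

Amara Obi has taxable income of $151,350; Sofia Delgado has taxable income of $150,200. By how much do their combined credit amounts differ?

$345

Amara ($151,350): Tuition Credit: 24% of the $17,650 excess over $133,700 is $4,236; credit = $4,425 − $4,236 = $189. Child Tax Credit: 6% of the $113,650 excess over $37,700 is $6,819; credit = $9,350 − $6,819 = $2,531. total $189 + $2,531 = $2,720
Sofia ($150,200): Tuition Credit: 24% of the $16,500 excess over $133,700 is $3,960; credit = $4,425 − $3,960 = $465. Child Tax Credit: 6% of the $112,500 excess over $37,700 is $6,750; credit = $9,350 − $6,750 = $2,600. total $465 + $2,600 = $3,065
Difference: |$2,720 − $3,065| = $345.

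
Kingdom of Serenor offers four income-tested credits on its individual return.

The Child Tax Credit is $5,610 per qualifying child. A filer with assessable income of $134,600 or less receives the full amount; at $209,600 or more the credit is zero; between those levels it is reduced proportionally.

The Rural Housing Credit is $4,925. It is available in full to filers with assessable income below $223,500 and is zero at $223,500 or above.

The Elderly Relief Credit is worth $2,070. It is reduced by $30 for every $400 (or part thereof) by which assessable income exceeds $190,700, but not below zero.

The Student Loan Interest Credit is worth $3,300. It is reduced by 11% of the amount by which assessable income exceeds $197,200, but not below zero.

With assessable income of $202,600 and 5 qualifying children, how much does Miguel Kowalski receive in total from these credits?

$11,419

Child Tax Credit: base = 5 × $5,610 = $28,050. $202,600 is $68,000 into a $75,000 phase-out range, leaving 7,000/75,000 of the credit: $28,050 × 7,000/75,000 = $2,618.
Rural Housing Credit: $202,600 is below the $223,500 cutoff, so the full $4,925 applies.
Elderly Relief Credit: income exceeds $190,700 by $11,900, which is 30 full-or-partial $400 increments; reduction = 30 × $30 = $900, leaving $1,170.
Student Loan Interest Credit: 11% of the $5,400 excess over $197,200 is $594; credit = $3,300 − $594 = $2,706.
Total: $2,618 + $4,925 + $1,170 + $2,706 = $11,419.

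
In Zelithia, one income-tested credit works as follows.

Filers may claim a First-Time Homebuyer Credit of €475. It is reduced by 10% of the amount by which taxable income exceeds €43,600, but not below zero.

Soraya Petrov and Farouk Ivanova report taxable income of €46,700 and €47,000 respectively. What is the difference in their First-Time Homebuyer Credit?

€30

Soraya (€46,700): First-Time Homebuyer Credit: 10% of the €3,100 excess over €43,600 is €310; credit = €475 − €310 = €165.
Farouk (€47,000): First-Time Homebuyer Credit: 10% of the €3,400 excess over €43,600 is €340; credit = €475 − €340 = €135.
Difference: |€165 − €135| = €30.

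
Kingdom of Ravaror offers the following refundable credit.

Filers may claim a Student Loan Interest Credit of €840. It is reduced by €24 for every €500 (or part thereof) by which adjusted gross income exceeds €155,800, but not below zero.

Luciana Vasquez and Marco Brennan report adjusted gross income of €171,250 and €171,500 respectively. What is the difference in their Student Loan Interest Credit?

Luciana (€171,250): Student Loan Interest Credit: income exceeds €155,800 by €15,450, which is 31 full-or-partial €500 increments; reduction = 31 × €24 = €744, leaving €96.
Marco (€171,500): Student Loan Interest Credit: income exceeds €155,800 by €15,700, which is 32 full-or-partial €500 increments; reduction = 32 × €24 = €768, leaving €72.
Difference: |€96 − €72| = €24.

€24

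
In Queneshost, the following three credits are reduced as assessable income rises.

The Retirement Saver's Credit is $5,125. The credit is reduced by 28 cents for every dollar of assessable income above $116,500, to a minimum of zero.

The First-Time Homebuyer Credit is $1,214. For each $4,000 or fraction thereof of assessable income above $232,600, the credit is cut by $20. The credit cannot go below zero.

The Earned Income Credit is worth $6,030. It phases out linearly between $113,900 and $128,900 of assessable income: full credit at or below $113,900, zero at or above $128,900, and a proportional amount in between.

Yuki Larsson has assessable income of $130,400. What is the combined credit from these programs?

Retirement Saver's Credit: 28% of the $13,900 excess over $116,500 is $3,892; credit = $5,125 − $3,892 = $1,233.
First-Time Homebuyer Credit: $130,400 is at or below the $232,600 threshold, so the full $1,214 applies.
Earned Income Credit: $130,400 is at or above $128,900, so the credit is $0.
Total: $1,233 + $1,214 + $0 = $2,447.

$2,447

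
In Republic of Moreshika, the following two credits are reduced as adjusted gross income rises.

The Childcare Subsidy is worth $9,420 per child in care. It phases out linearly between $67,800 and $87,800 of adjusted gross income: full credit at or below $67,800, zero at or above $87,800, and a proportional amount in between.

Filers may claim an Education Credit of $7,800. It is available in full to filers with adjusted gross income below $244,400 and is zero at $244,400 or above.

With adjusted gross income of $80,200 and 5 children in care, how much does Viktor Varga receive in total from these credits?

$25,698

Childcare Subsidy: base = 5 × $9,420 = $47,100. $80,200 is $12,400 into a $20,000 phase-out range, leaving 7,600/20,000 of the credit: $47,100 × 7,600/20,000 = $17,898.
Education Credit: $80,200 is below the $244,400 cutoff, so the full $7,800 applies.
Total: $17,898 + $7,800 = $25,698.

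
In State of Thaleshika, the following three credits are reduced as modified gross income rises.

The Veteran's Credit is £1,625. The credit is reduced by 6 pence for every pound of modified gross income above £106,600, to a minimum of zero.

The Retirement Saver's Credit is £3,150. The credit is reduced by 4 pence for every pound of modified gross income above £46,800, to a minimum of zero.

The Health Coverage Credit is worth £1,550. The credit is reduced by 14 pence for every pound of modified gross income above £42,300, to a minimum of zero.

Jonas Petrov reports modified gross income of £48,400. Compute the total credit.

£5,407

Veteran's Credit: £48,400 is at or below the £106,600 threshold, so the full £1,625 applies.
Retirement Saver's Credit: 4% of the £1,600 excess over £46,800 is £64; credit = £3,150 − £64 = £3,086.
Health Coverage Credit: 14% of the £6,100 excess over £42,300 is £854; credit = £1,550 − £854 = £696.
Total: £1,625 + £3,086 + £696 = £5,407.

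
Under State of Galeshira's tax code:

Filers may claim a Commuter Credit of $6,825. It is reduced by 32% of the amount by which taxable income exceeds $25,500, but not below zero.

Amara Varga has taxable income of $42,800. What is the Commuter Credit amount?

$1,289

Commuter Credit: 32% of the $17,300 excess over $25,500 is $5,536; credit = $6,825 − $5,536 = $1,289.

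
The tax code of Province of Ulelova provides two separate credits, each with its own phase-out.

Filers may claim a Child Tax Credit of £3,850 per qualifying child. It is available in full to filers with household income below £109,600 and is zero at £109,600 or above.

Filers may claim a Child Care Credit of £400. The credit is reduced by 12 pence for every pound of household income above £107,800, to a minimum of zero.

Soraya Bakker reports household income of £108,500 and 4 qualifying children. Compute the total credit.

Child Tax Credit: base = 4 × £3,850 = £15,400. £108,500 is below the £109,600 cutoff, so the full £15,400 applies.
Child Care Credit: 12% of the £700 excess over £107,800 is £84; credit = £400 − £84 = £316.
Total: £15,400 + £316 = £15,716.

£15,716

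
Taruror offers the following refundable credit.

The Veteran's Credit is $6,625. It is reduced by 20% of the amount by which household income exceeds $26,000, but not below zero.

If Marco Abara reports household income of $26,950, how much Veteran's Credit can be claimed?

Veteran's Credit: 20% of the $950 excess over $26,000 is $190; credit = $6,625 − $190 = $6,435.

$6,435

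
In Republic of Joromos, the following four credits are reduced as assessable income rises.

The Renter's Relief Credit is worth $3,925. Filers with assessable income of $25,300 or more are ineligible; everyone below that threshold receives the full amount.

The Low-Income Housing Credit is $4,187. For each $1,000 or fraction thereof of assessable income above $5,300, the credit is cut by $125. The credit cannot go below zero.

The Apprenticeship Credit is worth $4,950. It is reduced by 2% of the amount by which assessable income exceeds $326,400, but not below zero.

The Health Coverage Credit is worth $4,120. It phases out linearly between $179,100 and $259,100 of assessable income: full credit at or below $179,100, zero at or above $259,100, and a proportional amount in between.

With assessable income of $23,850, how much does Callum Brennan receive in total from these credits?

$14,807

Renter's Relief Credit: $23,850 is below the $25,300 cutoff, so the full $3,925 applies.
Low-Income Housing Credit: income exceeds $5,300 by $18,550, which is 19 full-or-partial $1,000 increments; reduction = 19 × $125 = $2,375, leaving $1,812.
Apprenticeship Credit: $23,850 is at or below the $326,400 threshold, so the full $4,950 applies.
Health Coverage Credit: $23,850 is at or below the $179,100 threshold, so the full $4,120 applies.
Total: $3,925 + $1,812 + $4,950 + $4,120 = $14,807.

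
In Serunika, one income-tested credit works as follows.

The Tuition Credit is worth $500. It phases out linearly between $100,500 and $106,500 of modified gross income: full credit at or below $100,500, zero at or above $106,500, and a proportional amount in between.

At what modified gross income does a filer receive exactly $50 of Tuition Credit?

$50 is 50/500 of the full $500, so 450/500 of the $6,000 range has been used: income = $100,500 + $6,000 × 450/500 = $105,900.

$105,900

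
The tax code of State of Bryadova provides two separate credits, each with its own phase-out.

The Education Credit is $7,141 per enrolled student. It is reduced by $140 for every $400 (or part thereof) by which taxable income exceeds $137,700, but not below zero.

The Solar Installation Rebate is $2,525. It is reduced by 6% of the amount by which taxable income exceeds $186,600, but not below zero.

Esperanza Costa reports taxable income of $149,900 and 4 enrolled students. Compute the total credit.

Education Credit: base = 4 × $7,141 = $28,564. income exceeds $137,700 by $12,200, which is 31 full-or-partial $400 increments; reduction = 31 × $140 = $4,340, leaving $24,224.
Solar Installation Rebate: $149,900 is at or below the $186,600 threshold, so the full $2,525 applies.
Total: $24,224 + $2,525 = $26,749.

$26,749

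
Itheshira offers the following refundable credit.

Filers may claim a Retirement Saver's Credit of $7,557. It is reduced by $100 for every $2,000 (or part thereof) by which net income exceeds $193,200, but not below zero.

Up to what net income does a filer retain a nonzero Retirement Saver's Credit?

After 75 increments the reduction is 75 × $100 = $7,500, leaving $57; one more increment wipes it out. Increment 75 ends at excess 75 × $2,000 = $150,000, so the highest qualifying income is $193,200 + $150,000 = $343,200.

$343,200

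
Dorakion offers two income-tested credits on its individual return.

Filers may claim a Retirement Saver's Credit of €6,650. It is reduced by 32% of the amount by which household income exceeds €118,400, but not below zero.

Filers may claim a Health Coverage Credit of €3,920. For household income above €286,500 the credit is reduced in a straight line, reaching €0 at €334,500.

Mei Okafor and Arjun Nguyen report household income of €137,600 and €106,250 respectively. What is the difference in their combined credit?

Mei (€137,600): Retirement Saver's Credit: 32% of the €19,200 excess over €118,400 is €6,144; credit = €6,650 − €6,144 = €506. Health Coverage Credit: €137,600 is at or below the €286,500 threshold, so the full €3,920 applies. total €506 + €3,920 = €4,426
Arjun (€106,250): Retirement Saver's Credit: €106,250 is at or below the €118,400 threshold, so the full €6,650 applies. Health Coverage Credit: €106,250 is at or below the €286,500 threshold, so the full €3,920 applies. total €6,650 + €3,920 = €10,570
Difference: |€4,426 − €10,570| = €6,144.

€6,144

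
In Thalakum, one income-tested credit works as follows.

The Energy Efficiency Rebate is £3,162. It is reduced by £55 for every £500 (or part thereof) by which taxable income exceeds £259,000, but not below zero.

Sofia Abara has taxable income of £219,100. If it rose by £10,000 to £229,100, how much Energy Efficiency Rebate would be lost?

At £219,100 — £219,100 is at or below the £259,000 threshold, so the full £3,162 applies.
At £229,100 — £229,100 is at or below the £259,000 threshold, so the full £3,162 applies.
Lost: £3,162 − £3,162 = £0.

£0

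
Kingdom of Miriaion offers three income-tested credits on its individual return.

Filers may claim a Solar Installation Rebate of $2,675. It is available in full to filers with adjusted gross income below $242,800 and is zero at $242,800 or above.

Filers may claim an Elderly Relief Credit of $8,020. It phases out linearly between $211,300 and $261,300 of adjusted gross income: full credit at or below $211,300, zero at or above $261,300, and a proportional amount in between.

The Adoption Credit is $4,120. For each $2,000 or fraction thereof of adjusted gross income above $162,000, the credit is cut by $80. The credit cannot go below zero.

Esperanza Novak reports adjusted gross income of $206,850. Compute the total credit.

$12,975

Solar Installation Rebate: $206,850 is below the $242,800 cutoff, so the full $2,675 applies.
Elderly Relief Credit: $206,850 is at or below the $211,300 threshold, so the full $8,020 applies.
Adoption Credit: income exceeds $162,000 by $44,850, which is 23 full-or-partial $2,000 increments; reduction = 23 × $80 = $1,840, leaving $2,280.
Total: $2,675 + $8,020 + $2,280 = $12,975.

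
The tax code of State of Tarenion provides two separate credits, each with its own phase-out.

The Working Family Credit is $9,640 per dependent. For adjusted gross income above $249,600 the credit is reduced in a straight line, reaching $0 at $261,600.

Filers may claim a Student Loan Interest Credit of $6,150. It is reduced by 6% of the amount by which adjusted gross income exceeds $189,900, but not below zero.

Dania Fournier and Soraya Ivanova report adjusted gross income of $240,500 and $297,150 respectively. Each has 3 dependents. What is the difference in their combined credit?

$32,034

Dania ($240,500): Working Family Credit: base = 3 × $9,640 = $28,920. $240,500 is at or below the $249,600 threshold, so the full $28,920 applies. Student Loan Interest Credit: 6% of the $50,600 excess over $189,900 is $3,036; credit = $6,150 − $3,036 = $3,114. total $28,920 + $3,114 = $32,034
Soraya ($297,150): Working Family Credit: base = 3 × $9,640 = $28,920. $297,150 is at or above $261,600, so the credit is $0. Student Loan Interest Credit: 6% of the $107,250 excess over $189,900 is $6,435 ≥ base, so the credit is $0. total $0 + $0 = $0
Difference: |$32,034 − $0| = $32,034.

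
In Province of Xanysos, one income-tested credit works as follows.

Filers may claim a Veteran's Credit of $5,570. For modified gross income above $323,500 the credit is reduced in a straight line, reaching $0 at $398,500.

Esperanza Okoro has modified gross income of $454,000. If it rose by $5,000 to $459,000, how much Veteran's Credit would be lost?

$0

At $454,000 — $454,000 is at or above $398,500, so the credit is $0.
At $459,000 — $459,000 is at or above $398,500, so the credit is $0.
Lost: $0 − $0 = $0.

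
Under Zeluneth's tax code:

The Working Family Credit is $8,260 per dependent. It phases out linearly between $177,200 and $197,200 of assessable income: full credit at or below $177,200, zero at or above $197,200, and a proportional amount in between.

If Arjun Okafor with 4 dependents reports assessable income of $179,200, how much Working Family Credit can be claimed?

$29,736

Working Family Credit: base = 4 × $8,260 = $33,040. $179,200 is $2,000 into a $20,000 phase-out range, leaving 18,000/20,000 of the credit: $33,040 × 18,000/20,000 = $29,736.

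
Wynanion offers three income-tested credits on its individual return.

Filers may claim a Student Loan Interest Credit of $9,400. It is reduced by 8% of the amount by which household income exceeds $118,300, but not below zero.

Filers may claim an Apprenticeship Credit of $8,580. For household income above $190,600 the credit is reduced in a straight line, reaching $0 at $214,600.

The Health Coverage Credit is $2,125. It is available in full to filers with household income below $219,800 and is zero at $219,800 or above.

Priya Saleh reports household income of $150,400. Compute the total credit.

$17,537

Student Loan Interest Credit: 8% of the $32,100 excess over $118,300 is $2,568; credit = $9,400 − $2,568 = $6,832.
Apprenticeship Credit: $150,400 is at or below the $190,600 threshold, so the full $8,580 applies.
Health Coverage Credit: $150,400 is below the $219,800 cutoff, so the full $2,125 applies.
Total: $6,832 + $8,580 + $2,125 = $17,537.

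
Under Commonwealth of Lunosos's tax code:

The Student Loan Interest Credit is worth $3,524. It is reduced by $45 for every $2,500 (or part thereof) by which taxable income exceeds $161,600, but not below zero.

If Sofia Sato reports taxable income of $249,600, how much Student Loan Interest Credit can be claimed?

Student Loan Interest Credit: income exceeds $161,600 by $88,000, which is 36 full-or-partial $2,500 increments; reduction = 36 × $45 = $1,620, leaving $1,904.

$1,904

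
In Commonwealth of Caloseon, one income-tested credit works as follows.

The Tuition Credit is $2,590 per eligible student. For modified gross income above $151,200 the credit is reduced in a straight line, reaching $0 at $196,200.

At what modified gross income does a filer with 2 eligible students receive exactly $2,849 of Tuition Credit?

$171,450

Full credit = 2 × $2,590 = $5,180.
$2,849 is 2,849/5,180 of the full $5,180, so 2,331/5,180 of the $45,000 range has been used: income = $151,200 + $45,000 × 2,331/5,180 = $171,450.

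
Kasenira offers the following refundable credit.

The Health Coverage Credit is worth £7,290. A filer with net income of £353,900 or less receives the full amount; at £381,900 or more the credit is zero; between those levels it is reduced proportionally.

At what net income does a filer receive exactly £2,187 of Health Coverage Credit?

£2,187 is 2,187/7,290 of the full £7,290, so 5,103/7,290 of the £28,000 range has been used: income = £353,900 + £28,000 × 5,103/7,290 = £373,500.

£373,500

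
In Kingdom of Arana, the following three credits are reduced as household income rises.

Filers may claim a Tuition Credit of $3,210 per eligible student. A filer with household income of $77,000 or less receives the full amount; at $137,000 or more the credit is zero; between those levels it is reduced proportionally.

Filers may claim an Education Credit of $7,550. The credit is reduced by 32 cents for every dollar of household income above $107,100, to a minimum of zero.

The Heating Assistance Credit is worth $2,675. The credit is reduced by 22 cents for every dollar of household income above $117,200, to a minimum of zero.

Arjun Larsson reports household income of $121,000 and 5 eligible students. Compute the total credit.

Tuition Credit: base = 5 × $3,210 = $16,050. $121,000 is $44,000 into a $60,000 phase-out range, leaving 16,000/60,000 of the credit: $16,050 × 16,000/60,000 = $4,280.
Education Credit: 32% of the $13,900 excess over $107,100 is $4,448; credit = $7,550 − $4,448 = $3,102.
Heating Assistance Credit: 22% of the $3,800 excess over $117,200 is $836; credit = $2,675 − $836 = $1,839.
Total: $4,280 + $3,102 + $1,839 = $9,221.

$9,221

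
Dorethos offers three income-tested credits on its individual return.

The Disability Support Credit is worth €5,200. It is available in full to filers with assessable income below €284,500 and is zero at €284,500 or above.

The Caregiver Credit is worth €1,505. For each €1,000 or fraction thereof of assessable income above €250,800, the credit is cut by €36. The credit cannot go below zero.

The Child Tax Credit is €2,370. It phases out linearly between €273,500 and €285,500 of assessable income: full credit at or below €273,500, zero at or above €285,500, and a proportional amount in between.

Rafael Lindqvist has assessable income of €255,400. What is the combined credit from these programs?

Disability Support Credit: €255,400 is below the €284,500 cutoff, so the full €5,200 applies.
Caregiver Credit: income exceeds €250,800 by €4,600, which is 5 full-or-partial €1,000 increments; reduction = 5 × €36 = €180, leaving €1,325.
Child Tax Credit: €255,400 is at or below the €273,500 threshold, so the full €2,370 applies.
Total: €5,200 + €1,325 + €2,370 = €8,895.

€8,895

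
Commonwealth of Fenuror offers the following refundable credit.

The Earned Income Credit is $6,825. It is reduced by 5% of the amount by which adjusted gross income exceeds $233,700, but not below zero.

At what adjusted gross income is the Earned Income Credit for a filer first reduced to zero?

$370,200

The credit falls by 5% of each dollar above $233,700, so it reaches zero when the excess is $6,825 / 5% = $136,500: income = $233,700 + $136,500 = $370,200.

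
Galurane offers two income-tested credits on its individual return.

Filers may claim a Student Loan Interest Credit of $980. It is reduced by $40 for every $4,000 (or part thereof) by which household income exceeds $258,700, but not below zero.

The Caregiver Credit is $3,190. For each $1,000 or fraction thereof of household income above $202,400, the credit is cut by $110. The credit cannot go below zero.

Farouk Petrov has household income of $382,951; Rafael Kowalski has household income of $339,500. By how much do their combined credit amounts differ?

Farouk ($382,951): Student Loan Interest Credit: income exceeds $258,700 by $124,251 → 32 increments × $40 = $1,280 ≥ base, so the credit is $0. Caregiver Credit: income exceeds $202,400 by $180,551 → 181 increments × $110 = $19,910 ≥ base, so the credit is $0. total $0 + $0 = $0
Rafael ($339,500): Student Loan Interest Credit: income exceeds $258,700 by $80,800, which is 21 full-or-partial $4,000 increments; reduction = 21 × $40 = $840, leaving $140. Caregiver Credit: income exceeds $202,400 by $137,100 → 138 increments × $110 = $15,180 ≥ base, so the credit is $0. total $140 + $0 = $140
Difference: |$0 − $140| = $140.

$140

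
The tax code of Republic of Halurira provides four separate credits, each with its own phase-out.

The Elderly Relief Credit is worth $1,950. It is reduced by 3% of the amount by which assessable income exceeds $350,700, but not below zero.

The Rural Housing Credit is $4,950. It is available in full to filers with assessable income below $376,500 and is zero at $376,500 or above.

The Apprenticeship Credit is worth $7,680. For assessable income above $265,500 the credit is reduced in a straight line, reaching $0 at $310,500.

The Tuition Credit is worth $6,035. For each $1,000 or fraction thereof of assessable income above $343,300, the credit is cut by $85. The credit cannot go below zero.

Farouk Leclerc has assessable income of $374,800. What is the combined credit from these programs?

Elderly Relief Credit: 3% of the $24,100 excess over $350,700 is $723; credit = $1,950 − $723 = $1,227.
Rural Housing Credit: $374,800 is below the $376,500 cutoff, so the full $4,950 applies.
Apprenticeship Credit: $374,800 is at or above $310,500, so the credit is $0.
Tuition Credit: income exceeds $343,300 by $31,500, which is 32 full-or-partial $1,000 increments; reduction = 32 × $85 = $2,720, leaving $3,315.
Total: $1,227 + $4,950 + $0 + $3,315 = $9,492.

$9,492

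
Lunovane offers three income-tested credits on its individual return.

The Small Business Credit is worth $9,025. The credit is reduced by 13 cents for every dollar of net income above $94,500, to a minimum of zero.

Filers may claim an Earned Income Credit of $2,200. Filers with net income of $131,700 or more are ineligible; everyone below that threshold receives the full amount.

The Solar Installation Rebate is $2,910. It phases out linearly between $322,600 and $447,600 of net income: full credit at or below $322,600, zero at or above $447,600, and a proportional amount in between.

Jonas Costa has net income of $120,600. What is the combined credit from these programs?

Small Business Credit: 13% of the $26,100 excess over $94,500 is $3,393; credit = $9,025 − $3,393 = $5,632.
Earned Income Credit: $120,600 is below the $131,700 cutoff, so the full $2,200 applies.
Solar Installation Rebate: $120,600 is at or below the $322,600 threshold, so the full $2,910 applies.
Total: $5,632 + $2,200 + $2,910 = $10,742.

$10,742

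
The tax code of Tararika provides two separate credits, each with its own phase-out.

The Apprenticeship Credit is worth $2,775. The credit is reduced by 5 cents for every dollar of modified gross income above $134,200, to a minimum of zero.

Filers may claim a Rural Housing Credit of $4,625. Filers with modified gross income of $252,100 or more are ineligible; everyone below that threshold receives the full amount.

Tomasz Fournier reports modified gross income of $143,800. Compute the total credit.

Apprenticeship Credit: 5% of the $9,600 excess over $134,200 is $480; credit = $2,775 − $480 = $2,295.
Rural Housing Credit: $143,800 is below the $252,100 cutoff, so the full $4,625 applies.
Total: $2,295 + $4,625 = $6,920.

$6,920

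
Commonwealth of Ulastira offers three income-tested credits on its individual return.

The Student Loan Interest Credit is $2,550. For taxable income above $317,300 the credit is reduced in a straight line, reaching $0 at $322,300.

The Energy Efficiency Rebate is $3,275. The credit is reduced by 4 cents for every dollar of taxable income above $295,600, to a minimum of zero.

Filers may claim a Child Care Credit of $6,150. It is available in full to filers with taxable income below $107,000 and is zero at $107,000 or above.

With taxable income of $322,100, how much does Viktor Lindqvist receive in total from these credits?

Student Loan Interest Credit: $322,100 is $4,800 into a $5,000 phase-out range, leaving 200/5,000 of the credit: $2,550 × 200/5,000 = $102.
Energy Efficiency Rebate: 4% of the $26,500 excess over $295,600 is $1,060; credit = $3,275 − $1,060 = $2,215.
Child Care Credit: $322,100 meets or exceeds the $107,000 cutoff, so the credit is $0.
Total: $102 + $2,215 + $0 = $2,317.

$2,317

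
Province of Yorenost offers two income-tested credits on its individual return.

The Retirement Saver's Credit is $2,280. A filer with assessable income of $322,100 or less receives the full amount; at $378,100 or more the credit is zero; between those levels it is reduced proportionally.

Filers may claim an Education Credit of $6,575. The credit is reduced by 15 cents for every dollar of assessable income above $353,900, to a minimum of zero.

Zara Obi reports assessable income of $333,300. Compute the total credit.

Retirement Saver's Credit: $333,300 is $11,200 into a $56,000 phase-out range, leaving 44,800/56,000 of the credit: $2,280 × 44,800/56,000 = $1,824.
Education Credit: $333,300 is at or below the $353,900 threshold, so the full $6,575 applies.
Total: $1,824 + $6,575 = $8,399.

$8,399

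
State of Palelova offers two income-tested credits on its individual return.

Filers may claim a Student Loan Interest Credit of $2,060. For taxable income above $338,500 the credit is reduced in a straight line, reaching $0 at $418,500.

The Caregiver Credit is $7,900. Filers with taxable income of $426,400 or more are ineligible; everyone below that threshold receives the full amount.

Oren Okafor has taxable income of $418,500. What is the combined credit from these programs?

Student Loan Interest Credit: $418,500 is at or above $418,500, so the credit is $0.
Caregiver Credit: $418,500 is below the $426,400 cutoff, so the full $7,900 applies.
Total: $0 + $7,900 = $7,900.

$7,900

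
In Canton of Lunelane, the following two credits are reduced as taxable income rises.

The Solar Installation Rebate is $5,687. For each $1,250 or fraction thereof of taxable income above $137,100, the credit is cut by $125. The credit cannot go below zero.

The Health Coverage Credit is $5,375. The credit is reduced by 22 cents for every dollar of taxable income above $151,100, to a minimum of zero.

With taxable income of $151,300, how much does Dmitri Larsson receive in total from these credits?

Solar Installation Rebate: income exceeds $137,100 by $14,200, which is 12 full-or-partial $1,250 increments; reduction = 12 × $125 = $1,500, leaving $4,187.
Health Coverage Credit: 22% of the $200 excess over $151,100 is $44; credit = $5,375 − $44 = $5,331.
Total: $4,187 + $5,331 = $9,518.

$9,518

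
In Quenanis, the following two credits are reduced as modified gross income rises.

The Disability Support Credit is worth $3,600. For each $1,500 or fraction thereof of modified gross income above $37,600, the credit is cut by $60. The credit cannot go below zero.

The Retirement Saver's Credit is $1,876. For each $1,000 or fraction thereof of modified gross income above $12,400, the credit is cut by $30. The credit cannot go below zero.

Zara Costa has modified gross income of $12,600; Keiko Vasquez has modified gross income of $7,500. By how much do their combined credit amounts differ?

Zara ($12,600): Disability Support Credit: $12,600 is at or below the $37,600 threshold, so the full $3,600 applies. Retirement Saver's Credit: income exceeds $12,400 by $200, which is 1 full-or-partial $1,000 increment; reduction = 1 × $30 = $30, leaving $1,846. total $3,600 + $1,846 = $5,446
Keiko ($7,500): Disability Support Credit: $7,500 is at or below the $37,600 threshold, so the full $3,600 applies. Retirement Saver's Credit: $7,500 is at or below the $12,400 threshold, so the full $1,876 applies. total $3,600 + $1,876 = $5,476
Difference: |$5,446 − $5,476| = $30.

$30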